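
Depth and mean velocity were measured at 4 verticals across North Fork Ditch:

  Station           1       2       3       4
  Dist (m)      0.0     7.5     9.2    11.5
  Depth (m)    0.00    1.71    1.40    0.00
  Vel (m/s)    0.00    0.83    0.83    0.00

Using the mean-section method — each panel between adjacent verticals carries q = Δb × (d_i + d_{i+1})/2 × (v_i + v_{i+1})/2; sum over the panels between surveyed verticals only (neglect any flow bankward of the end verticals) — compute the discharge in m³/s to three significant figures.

Panel 1-2: Δb = 7.5 m, d̄ = (0.00+1.71)/2 = 0.855, v̄ = (0.00+0.83)/2 = 0.415 → q = 7.5×0.855×0.415 = 2.661 m³/s
Panel 2-3: Δb = 1.7 m, d̄ = (1.71+1.40)/2 = 1.555, v̄ = (0.83+0.83)/2 = 0.83 → q = 1.7×1.555×0.83 = 2.194 m³/s
Panel 3-4: Δb = 2.3 m, d̄ = (1.40+0.00)/2 = 0.7, v̄ = (0.83+0.00)/2 = 0.415 → q = 2.3×0.7×0.415 = 0.6682 m³/s
Q = Σ q = 5.523 m³/s

5.52 m³/s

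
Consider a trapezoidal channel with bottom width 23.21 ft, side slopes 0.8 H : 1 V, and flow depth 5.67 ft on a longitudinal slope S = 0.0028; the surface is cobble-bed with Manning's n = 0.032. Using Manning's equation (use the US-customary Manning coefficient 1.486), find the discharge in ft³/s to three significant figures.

1000 ft³/s

A = (b + z·y)·y = (23.21 + 0.8×5.67)×5.67 = 157.3 ft²
P = b + 2y√(1+z²) = 23.21 + 2×5.67×√(1+0.8²) = 37.73 ft
R = A/P = 157.3/37.73 = 4.169 ft
Q = (1.486/n)·A·R^(2/3)·S^(1/2) = (1.486/0.032) × 157.3 × 4.169^(2/3) × 0.0028^(1/2) = 1001 ft³/s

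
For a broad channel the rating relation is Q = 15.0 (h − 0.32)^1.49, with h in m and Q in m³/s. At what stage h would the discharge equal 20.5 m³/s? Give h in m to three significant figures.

1.55 m

h − h₀ = (Q/C)^(1/b) = (20.5/15.0)^(1/1.49) = 1.233 m
h = 0.32 + 1.233 = 1.553 m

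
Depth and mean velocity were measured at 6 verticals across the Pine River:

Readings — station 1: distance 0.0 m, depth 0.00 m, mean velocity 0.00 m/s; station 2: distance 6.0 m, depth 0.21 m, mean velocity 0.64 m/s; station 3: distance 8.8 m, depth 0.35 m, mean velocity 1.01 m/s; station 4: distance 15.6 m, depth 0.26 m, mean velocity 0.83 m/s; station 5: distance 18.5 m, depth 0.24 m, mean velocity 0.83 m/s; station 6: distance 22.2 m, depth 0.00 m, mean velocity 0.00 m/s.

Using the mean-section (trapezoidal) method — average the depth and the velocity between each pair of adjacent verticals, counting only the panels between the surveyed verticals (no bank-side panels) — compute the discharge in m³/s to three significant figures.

3.54 m³/s

Panel 1-2: Δb = 6 m, d̄ = (0.00+0.21)/2 = 0.105, v̄ = (0.00+0.64)/2 = 0.32 → q = 6×0.105×0.32 = 0.2016 m³/s
Panel 2-3: Δb = 2.8 m, d̄ = (0.21+0.35)/2 = 0.28, v̄ = (0.64+1.01)/2 = 0.825 → q = 2.8×0.28×0.825 = 0.6468 m³/s
Panel 3-4: Δb = 6.8 m, d̄ = (0.35+0.26)/2 = 0.305, v̄ = (1.01+0.83)/2 = 0.92 → q = 6.8×0.305×0.92 = 1.908 m³/s
Panel 4-5: Δb = 2.9 m, d̄ = (0.26+0.24)/2 = 0.25, v̄ = (0.83+0.83)/2 = 0.83 → q = 2.9×0.25×0.83 = 0.6018 m³/s
Panel 5-6: Δb = 3.7 m, d̄ = (0.24+0.00)/2 = 0.12, v̄ = (0.83+0.00)/2 = 0.415 → q = 3.7×0.12×0.415 = 0.1843 m³/s
Q = Σ q = 3.542 m³/s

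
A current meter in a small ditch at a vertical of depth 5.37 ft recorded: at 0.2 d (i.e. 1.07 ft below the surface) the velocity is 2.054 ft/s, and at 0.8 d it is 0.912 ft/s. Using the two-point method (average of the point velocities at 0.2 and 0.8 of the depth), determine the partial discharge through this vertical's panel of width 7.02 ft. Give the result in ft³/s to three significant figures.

v̄ = (2.054 + 0.912) / 2 = 1.483 ft/s
q = v̄ × d × w = 1.483 × 5.37 × 7.02 = 55.91 ft³/s

55.9 ft³/s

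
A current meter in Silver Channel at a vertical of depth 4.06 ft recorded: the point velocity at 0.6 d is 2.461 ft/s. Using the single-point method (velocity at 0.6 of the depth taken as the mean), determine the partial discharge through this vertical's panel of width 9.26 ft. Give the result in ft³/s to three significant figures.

v̄ = v₀.₆ = 2.461 ft/s
q = v̄ × d × w = 2.461 × 4.06 × 9.26 = 92.52 ft³/s

92.5 ft³/s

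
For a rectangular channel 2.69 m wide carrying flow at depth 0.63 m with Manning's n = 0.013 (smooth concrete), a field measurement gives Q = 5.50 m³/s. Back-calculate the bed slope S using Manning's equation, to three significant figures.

0.00550

A = b·y = 2.69 × 0.63 = 1.695 m²
P = b + 2y = 2.69 + 2×0.63 = 3.950 m
R = A/P = 1.695/3.950 = 0.4290 m
S = (Q·n / (1·A·R^(2/3)))² = (5.50×0.013 / (1×1.695×0.5688))² = 0.005501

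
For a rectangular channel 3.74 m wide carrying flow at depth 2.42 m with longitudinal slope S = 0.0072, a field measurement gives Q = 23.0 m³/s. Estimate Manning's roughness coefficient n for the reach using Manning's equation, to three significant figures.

A = b·y = 3.74 × 2.42 = 9.051 m²
P = b + 2y = 3.74 + 2×2.42 = 8.580 m
R = A/P = 9.051/8.580 = 1.055 m
n = (1/Q)·A·R^(2/3)·S^(1/2) = (1/23.0) × 9.051 × 1.036 × 0.08485 = 0.03460

0.0346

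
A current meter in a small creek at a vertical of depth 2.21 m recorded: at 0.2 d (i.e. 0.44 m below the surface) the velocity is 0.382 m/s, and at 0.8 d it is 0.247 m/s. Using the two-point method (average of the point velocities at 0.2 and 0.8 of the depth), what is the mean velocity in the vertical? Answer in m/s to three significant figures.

v̄ = (0.382 + 0.247) / 2 = 0.3145 m/s

0.315 m/s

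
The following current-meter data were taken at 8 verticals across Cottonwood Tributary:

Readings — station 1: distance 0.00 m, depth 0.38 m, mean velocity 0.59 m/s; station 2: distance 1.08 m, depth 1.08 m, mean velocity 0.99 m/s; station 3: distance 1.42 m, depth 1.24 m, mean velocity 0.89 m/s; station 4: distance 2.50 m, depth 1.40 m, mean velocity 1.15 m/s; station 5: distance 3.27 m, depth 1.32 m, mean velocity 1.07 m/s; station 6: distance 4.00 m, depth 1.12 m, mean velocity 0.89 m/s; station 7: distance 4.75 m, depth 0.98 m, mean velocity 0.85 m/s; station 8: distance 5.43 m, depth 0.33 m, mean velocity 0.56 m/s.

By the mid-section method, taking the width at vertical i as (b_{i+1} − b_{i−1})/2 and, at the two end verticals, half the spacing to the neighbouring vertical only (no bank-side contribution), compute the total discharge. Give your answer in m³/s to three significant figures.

5.61 m³/s

w_1 = (1.08 − 0.00)/2 = 0.54 m; q_1 = 0.59 × 0.38 × 0.54 = 0.1211 m³/s
w_2 = (1.42 − 0.00)/2 = 0.71 m; q_2 = 0.99 × 1.08 × 0.71 = 0.7591 m³/s
w_3 = (2.50 − 1.08)/2 = 0.71 m; q_3 = 0.89 × 1.24 × 0.71 = 0.7836 m³/s
w_4 = (3.27 − 1.42)/2 = 0.925 m; q_4 = 1.15 × 1.40 × 0.925 = 1.489 m³/s
w_5 = (4.00 − 2.50)/2 = 0.75 m; q_5 = 1.07 × 1.32 × 0.75 = 1.059 m³/s
w_6 = (4.75 − 3.27)/2 = 0.74 m; q_6 = 0.89 × 1.12 × 0.74 = 0.7376 m³/s
w_7 = (5.43 − 4.00)/2 = 0.715 m; q_7 = 0.85 × 0.98 × 0.715 = 0.5956 m³/s
w_8 = (5.43 − 4.75)/2 = 0.34 m; q_8 = 0.56 × 0.33 × 0.34 = 0.06283 m³/s
Q = Σ qᵢ = 5.608 m³/s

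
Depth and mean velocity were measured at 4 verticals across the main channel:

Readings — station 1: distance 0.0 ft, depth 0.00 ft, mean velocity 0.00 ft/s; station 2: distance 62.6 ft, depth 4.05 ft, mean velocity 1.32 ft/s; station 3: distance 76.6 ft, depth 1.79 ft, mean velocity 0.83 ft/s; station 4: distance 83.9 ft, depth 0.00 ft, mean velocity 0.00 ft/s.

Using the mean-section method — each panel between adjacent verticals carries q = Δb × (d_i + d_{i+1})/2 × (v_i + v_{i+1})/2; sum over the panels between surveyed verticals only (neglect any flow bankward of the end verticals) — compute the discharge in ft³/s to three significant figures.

130 ft³/s

Panel 1-2: Δb = 62.6 ft, d̄ = (0.00+4.05)/2 = 2.025, v̄ = (0.00+1.32)/2 = 0.66 → q = 62.6×2.025×0.66 = 83.66 ft³/s
Panel 2-3: Δb = 14 ft, d̄ = (4.05+1.79)/2 = 2.92, v̄ = (1.32+0.83)/2 = 1.075 → q = 14×2.92×1.075 = 43.95 ft³/s
Panel 3-4: Δb = 7.3 ft, d̄ = (1.79+0.00)/2 = 0.895, v̄ = (0.83+0.00)/2 = 0.415 → q = 7.3×0.895×0.415 = 2.711 ft³/s
Q = Σ q = 130.3 ft³/s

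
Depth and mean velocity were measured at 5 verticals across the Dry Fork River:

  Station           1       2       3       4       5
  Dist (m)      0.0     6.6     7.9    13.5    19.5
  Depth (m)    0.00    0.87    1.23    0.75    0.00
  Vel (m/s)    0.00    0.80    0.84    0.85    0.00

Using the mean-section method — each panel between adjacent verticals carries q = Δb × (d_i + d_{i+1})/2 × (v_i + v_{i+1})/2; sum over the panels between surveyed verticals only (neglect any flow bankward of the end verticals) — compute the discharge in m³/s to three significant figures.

7.91 m³/s

Panel 1-2: Δb = 6.6 m, d̄ = (0.00+0.87)/2 = 0.435, v̄ = (0.00+0.80)/2 = 0.4 → q = 6.6×0.435×0.4 = 1.148 m³/s
Panel 2-3: Δb = 1.3 m, d̄ = (0.87+1.23)/2 = 1.05, v̄ = (0.80+0.84)/2 = 0.82 → q = 1.3×1.05×0.82 = 1.119 m³/s
Panel 3-4: Δb = 5.6 m, d̄ = (1.23+0.75)/2 = 0.99, v̄ = (0.84+0.85)/2 = 0.845 → q = 5.6×0.99×0.845 = 4.685 m³/s
Panel 4-5: Δb = 6 m, d̄ = (0.75+0.00)/2 = 0.375, v̄ = (0.85+0.00)/2 = 0.425 → q = 6×0.375×0.425 = 0.9563 m³/s
Q = Σ q = 7.909 m³/s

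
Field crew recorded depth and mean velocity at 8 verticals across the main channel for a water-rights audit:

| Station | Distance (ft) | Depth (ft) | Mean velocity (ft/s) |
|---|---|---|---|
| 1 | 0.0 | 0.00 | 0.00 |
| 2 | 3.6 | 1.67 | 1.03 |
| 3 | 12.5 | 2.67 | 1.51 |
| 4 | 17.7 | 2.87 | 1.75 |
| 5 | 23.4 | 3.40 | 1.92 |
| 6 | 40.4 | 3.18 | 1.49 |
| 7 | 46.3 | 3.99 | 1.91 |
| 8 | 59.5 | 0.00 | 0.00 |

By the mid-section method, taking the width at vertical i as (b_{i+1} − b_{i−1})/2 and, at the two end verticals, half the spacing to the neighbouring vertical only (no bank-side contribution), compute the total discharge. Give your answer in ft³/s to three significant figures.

w_2 = (12.5 − 0.0)/2 = 6.25 ft; q_2 = 1.03 × 1.67 × 6.25 = 10.75 ft³/s
w_3 = (17.7 − 3.6)/2 = 7.05 ft; q_3 = 1.51 × 2.67 × 7.05 = 28.42 ft³/s
w_4 = (23.4 − 12.5)/2 = 5.45 ft; q_4 = 1.75 × 2.87 × 5.45 = 27.37 ft³/s
w_5 = (40.4 − 17.7)/2 = 11.35 ft; q_5 = 1.92 × 3.40 × 11.35 = 74.09 ft³/s
w_6 = (46.3 − 23.4)/2 = 11.45 ft; q_6 = 1.49 × 3.18 × 11.45 = 54.25 ft³/s
w_7 = (59.5 − 40.4)/2 = 9.55 ft; q_7 = 1.91 × 3.99 × 9.55 = 72.78 ft³/s
Stations 1, 8 contribute zero (depth or velocity is 0).
Q = Σ qᵢ = 267.7 ft³/s

268 ft³/s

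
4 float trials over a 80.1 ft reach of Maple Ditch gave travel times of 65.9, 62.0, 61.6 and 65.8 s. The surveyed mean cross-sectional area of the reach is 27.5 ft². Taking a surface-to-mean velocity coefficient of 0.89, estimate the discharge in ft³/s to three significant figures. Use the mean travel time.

30.7 ft³/s

t̄ = (65.9 + 62.0 + 61.6 + 65.8) / 4 = 63.825 s
v_surface = L / t̄ = 80.1 / 63.825 = 1.255 ft/s
v_mean = 0.89 × 1.255 = 1.117 ft/s
Q = A × v_mean = 27.5 × 1.117 = 30.72 ft³/s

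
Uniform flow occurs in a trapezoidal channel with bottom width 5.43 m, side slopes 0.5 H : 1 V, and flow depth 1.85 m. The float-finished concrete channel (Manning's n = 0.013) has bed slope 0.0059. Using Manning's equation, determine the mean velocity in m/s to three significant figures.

A = (b + z·y)·y = (5.43 + 0.5×1.85)×1.85 = 11.76 m²
P = b + 2y√(1+z²) = 5.43 + 2×1.85×√(1+0.5²) = 9.567 m
R = A/P = 11.76/9.567 = 1.229 m
Q = (1/n)·A·R^(2/3)·S^(1/2) = (1/0.013) × 11.76 × 1.229^(2/3) × 0.0059^(1/2) = 79.70 m³/s
V = Q/A = 79.70/11.76 = 6.779 m/s

6.78 m/s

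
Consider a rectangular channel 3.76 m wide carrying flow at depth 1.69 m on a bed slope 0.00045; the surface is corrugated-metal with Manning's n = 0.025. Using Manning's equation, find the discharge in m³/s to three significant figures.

A = b·y = 3.76 × 1.69 = 6.354 m²
P = b + 2y = 3.76 + 2×1.69 = 7.140 m
R = A/P = 6.354/7.140 = 0.8900 m
Q = (1/n)·A·R^(2/3)·S^(1/2) = (1/0.025) × 6.354 × 0.8900^(2/3) × 0.00045^(1/2) = 4.989 m³/s

4.99 m³/s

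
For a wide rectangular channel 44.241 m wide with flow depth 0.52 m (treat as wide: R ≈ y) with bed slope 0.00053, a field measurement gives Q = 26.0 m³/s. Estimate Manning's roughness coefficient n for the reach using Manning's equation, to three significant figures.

0.0132

A = b·y = 44.241 × 0.52 = 23.01 m²
Wide channel: R ≈ y = 0.52 m
n = (1/Q)·A·R^(2/3)·S^(1/2) = (1/26.0) × 23.01 × 0.6466 × 0.02302 = 0.01317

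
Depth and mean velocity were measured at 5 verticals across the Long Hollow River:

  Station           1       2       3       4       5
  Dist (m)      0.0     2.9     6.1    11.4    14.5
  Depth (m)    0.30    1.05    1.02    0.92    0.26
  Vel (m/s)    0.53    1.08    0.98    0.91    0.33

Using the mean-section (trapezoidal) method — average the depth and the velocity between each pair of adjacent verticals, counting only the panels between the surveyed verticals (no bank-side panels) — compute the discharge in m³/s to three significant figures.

11.0 m³/s

Panel 1-2: Δb = 2.9 m, d̄ = (0.30+1.05)/2 = 0.675, v̄ = (0.53+1.08)/2 = 0.805 → q = 2.9×0.675×0.805 = 1.576 m³/s
Panel 2-3: Δb = 3.2 m, d̄ = (1.05+1.02)/2 = 1.035, v̄ = (1.08+0.98)/2 = 1.03 → q = 3.2×1.035×1.03 = 3.411 m³/s
Panel 3-4: Δb = 5.3 m, d̄ = (1.02+0.92)/2 = 0.97, v̄ = (0.98+0.91)/2 = 0.945 → q = 5.3×0.97×0.945 = 4.858 m³/s
Panel 4-5: Δb = 3.1 m, d̄ = (0.92+0.26)/2 = 0.59, v̄ = (0.91+0.33)/2 = 0.62 → q = 3.1×0.59×0.62 = 1.134 m³/s
Q = Σ q = 10.98 m³/s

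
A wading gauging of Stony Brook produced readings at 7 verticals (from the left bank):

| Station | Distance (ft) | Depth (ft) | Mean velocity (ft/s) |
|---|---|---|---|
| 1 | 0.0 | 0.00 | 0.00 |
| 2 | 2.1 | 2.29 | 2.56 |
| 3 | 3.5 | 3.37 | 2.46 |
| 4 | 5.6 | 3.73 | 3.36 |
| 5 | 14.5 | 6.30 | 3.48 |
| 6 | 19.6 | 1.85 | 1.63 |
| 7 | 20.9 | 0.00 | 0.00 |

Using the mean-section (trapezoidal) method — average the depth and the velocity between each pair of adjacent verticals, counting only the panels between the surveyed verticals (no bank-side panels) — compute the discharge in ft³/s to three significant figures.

241 ft³/s

Panel 1-2: Δb = 2.1 ft, d̄ = (0.00+2.29)/2 = 1.145, v̄ = (0.00+2.56)/2 = 1.28 → q = 2.1×1.145×1.28 = 3.078 ft³/s
Panel 2-3: Δb = 1.4 ft, d̄ = (2.29+3.37)/2 = 2.83, v̄ = (2.56+2.46)/2 = 2.51 → q = 1.4×2.83×2.51 = 9.945 ft³/s
Panel 3-4: Δb = 2.1 ft, d̄ = (3.37+3.73)/2 = 3.55, v̄ = (2.46+3.36)/2 = 2.91 → q = 2.1×3.55×2.91 = 21.69 ft³/s
Panel 4-5: Δb = 8.9 ft, d̄ = (3.73+6.30)/2 = 5.015, v̄ = (3.36+3.48)/2 = 3.42 → q = 8.9×5.015×3.42 = 152.6 ft³/s
Panel 5-6: Δb = 5.1 ft, d̄ = (6.30+1.85)/2 = 4.075, v̄ = (3.48+1.63)/2 = 2.555 → q = 5.1×4.075×2.555 = 53.10 ft³/s
Panel 6-7: Δb = 1.3 ft, d̄ = (1.85+0.00)/2 = 0.925, v̄ = (1.63+0.00)/2 = 0.815 → q = 1.3×0.925×0.815 = 0.9800 ft³/s
Q = Σ q = 241.4 ft³/s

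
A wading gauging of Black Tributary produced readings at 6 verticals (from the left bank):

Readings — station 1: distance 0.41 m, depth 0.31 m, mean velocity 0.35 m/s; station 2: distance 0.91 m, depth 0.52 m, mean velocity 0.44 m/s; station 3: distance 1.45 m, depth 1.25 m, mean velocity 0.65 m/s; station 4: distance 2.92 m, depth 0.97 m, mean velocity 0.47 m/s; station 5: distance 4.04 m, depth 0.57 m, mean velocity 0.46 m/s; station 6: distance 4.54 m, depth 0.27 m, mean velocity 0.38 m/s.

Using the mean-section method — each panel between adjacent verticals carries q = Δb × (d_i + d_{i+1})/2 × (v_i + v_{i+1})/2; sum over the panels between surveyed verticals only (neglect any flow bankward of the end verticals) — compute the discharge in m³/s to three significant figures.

Panel 1-2: Δb = 0.5 m, d̄ = (0.31+0.52)/2 = 0.415, v̄ = (0.35+0.44)/2 = 0.395 → q = 0.5×0.415×0.395 = 0.08196 m³/s
Panel 2-3: Δb = 0.54 m, d̄ = (0.52+1.25)/2 = 0.885, v̄ = (0.44+0.65)/2 = 0.545 → q = 0.54×0.885×0.545 = 0.2605 m³/s
Panel 3-4: Δb = 1.47 m, d̄ = (1.25+0.97)/2 = 1.11, v̄ = (0.65+0.47)/2 = 0.56 → q = 1.47×1.11×0.56 = 0.9138 m³/s
Panel 4-5: Δb = 1.12 m, d̄ = (0.97+0.57)/2 = 0.77, v̄ = (0.47+0.46)/2 = 0.465 → q = 1.12×0.77×0.465 = 0.4010 m³/s
Panel 5-6: Δb = 0.5 m, d̄ = (0.57+0.27)/2 = 0.42, v̄ = (0.46+0.38)/2 = 0.42 → q = 0.5×0.42×0.42 = 0.08820 m³/s
Q = Σ q = 1.745 m³/s

1.75 m³/s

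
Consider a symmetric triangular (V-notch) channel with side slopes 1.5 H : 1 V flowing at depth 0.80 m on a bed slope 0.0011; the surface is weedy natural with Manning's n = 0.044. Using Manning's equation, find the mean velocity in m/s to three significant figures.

0.362 m/s

A = z·y² = 1.5×0.80² = 0.9600 m²
P = 2y√(1+z²) = 2×0.80×√(1+1.5²) = 2.884 m
R = A/P = 0.9600/2.884 = 0.3328 m
Q = (1/n)·A·R^(2/3)·S^(1/2) = (1/0.044) × 0.9600 × 0.3328^(2/3) × 0.0011^(1/2) = 0.3475 m³/s
V = Q/A = 0.3475/0.9600 = 0.3620 m/s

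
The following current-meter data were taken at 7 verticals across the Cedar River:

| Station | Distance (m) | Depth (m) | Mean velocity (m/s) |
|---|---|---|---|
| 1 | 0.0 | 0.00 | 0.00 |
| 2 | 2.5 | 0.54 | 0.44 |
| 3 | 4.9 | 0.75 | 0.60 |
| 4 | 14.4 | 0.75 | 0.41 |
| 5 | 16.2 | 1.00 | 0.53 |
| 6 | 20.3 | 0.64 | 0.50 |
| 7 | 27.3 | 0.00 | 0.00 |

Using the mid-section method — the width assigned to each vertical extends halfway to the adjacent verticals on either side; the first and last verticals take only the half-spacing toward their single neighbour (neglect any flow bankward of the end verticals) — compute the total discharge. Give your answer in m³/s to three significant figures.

w_2 = (4.9 − 0.0)/2 = 2.45 m; q_2 = 0.44 × 0.54 × 2.45 = 0.5821 m³/s
w_3 = (14.4 − 2.5)/2 = 5.95 m; q_3 = 0.60 × 0.75 × 5.95 = 2.678 m³/s
w_4 = (16.2 − 4.9)/2 = 5.65 m; q_4 = 0.41 × 0.75 × 5.65 = 1.737 m³/s
w_5 = (20.3 − 14.4)/2 = 2.95 m; q_5 = 0.53 × 1.00 × 2.95 = 1.564 m³/s
w_6 = (27.3 − 16.2)/2 = 5.55 m; q_6 = 0.50 × 0.64 × 5.55 = 1.776 m³/s
Stations 1, 7 contribute zero (depth or velocity is 0).
Q = Σ qᵢ = 8.336 m³/s

8.34 m³/s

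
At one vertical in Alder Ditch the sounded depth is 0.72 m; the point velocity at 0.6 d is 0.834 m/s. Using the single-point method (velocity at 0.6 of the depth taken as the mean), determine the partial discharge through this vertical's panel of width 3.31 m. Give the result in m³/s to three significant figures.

v̄ = v₀.₆ = 0.834 m/s
q = v̄ × d × w = 0.8340 × 0.72 × 3.31 = 1.988 m³/s

1.99 m³/s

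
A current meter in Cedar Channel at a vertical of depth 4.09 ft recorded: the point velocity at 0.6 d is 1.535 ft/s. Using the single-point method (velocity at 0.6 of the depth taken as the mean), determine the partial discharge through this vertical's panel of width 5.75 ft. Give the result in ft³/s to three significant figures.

36.1 ft³/s

v̄ = v₀.₆ = 1.535 ft/s
q = v̄ × d × w = 1.535 × 4.09 × 5.75 = 36.10 ft³/s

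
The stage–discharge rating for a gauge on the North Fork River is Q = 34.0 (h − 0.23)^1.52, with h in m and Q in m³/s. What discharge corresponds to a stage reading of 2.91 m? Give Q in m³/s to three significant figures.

152 m³/s

Q = 34.0 × (2.91 − 0.23)^1.52 = 34.0 × 2.68^1.52 = 152.1 m³/s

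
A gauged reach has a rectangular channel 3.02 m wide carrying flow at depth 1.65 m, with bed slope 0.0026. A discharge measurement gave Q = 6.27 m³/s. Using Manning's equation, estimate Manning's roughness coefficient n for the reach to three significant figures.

0.0346

A = b·y = 3.02 × 1.65 = 4.983 m²
P = b + 2y = 3.02 + 2×1.65 = 6.320 m
R = A/P = 4.983/6.320 = 0.7884 m
n = (1/Q)·A·R^(2/3)·S^(1/2) = (1/6.27) × 4.983 × 0.8535 × 0.05099 = 0.03459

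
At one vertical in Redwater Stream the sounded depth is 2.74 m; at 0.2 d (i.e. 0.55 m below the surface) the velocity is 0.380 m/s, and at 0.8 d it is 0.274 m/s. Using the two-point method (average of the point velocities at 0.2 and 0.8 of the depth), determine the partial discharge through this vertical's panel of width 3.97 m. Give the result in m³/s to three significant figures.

v̄ = (0.380 + 0.274) / 2 = 0.3270 m/s
q = v̄ × d × w = 0.3270 × 2.74 × 3.97 = 3.557 m³/s

3.56 m³/s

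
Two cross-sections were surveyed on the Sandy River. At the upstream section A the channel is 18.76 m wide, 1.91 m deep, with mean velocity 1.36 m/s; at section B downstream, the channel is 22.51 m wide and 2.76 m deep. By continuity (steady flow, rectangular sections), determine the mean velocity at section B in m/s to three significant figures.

Q = A₁V₁ = (18.76×1.91) × 1.36 = 48.73 m³/s
A₂ = 22.51 × 2.76 = 62.13 m²
V₂ = Q/A₂ = 48.73/62.13 = 0.7844 m/s

0.784 m/s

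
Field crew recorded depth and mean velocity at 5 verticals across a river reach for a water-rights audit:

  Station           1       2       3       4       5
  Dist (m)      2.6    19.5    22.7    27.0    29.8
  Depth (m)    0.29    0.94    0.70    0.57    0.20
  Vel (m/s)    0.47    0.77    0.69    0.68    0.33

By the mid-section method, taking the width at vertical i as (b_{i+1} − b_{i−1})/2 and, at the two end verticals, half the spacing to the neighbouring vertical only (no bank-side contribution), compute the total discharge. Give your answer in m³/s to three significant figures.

w_1 = (19.5 − 2.6)/2 = 8.45 m; q_1 = 0.47 × 0.29 × 8.45 = 1.152 m³/s
w_2 = (22.7 − 2.6)/2 = 10.05 m; q_2 = 0.77 × 0.94 × 10.05 = 7.274 m³/s
w_3 = (27.0 − 19.5)/2 = 3.75 m; q_3 = 0.69 × 0.70 × 3.75 = 1.811 m³/s
w_4 = (29.8 − 22.7)/2 = 3.55 m; q_4 = 0.68 × 0.57 × 3.55 = 1.376 m³/s
w_5 = (29.8 − 27.0)/2 = 1.4 m; q_5 = 0.33 × 0.20 × 1.4 = 0.09240 m³/s
Q = Σ qᵢ = 11.71 m³/s

11.7 m³/s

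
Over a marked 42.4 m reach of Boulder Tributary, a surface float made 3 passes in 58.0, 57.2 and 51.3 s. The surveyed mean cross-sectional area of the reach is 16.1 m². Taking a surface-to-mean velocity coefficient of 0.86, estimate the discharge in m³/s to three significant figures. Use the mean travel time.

10.6 m³/s

t̄ = (58.0 + 57.2 + 51.3) / 3 = 55.5 s
v_surface = L / t̄ = 42.4 / 55.5 = 0.7640 m/s
v_mean = 0.86 × 0.7640 = 0.6570 m/s
Q = A × v_mean = 16.1 × 0.6570 = 10.58 m³/s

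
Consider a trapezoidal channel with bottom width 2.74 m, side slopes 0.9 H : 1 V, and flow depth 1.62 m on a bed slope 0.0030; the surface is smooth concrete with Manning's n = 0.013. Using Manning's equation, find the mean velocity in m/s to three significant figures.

4.09 m/s

A = (b + z·y)·y = (2.74 + 0.9×1.62)×1.62 = 6.801 m²
P = b + 2y√(1+z²) = 2.74 + 2×1.62×√(1+0.9²) = 7.099 m
R = A/P = 6.801/7.099 = 0.9580 m
Q = (1/n)·A·R^(2/3)·S^(1/2) = (1/0.013) × 6.801 × 0.9580^(2/3) × 0.0030^(1/2) = 27.85 m³/s
V = Q/A = 27.85/6.801 = 4.094 m/s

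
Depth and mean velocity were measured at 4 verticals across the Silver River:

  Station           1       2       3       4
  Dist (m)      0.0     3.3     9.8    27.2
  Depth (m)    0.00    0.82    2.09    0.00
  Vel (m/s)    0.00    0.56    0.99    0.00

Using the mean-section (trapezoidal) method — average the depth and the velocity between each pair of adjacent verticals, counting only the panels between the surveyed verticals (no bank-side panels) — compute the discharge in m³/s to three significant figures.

Panel 1-2: Δb = 3.3 m, d̄ = (0.00+0.82)/2 = 0.41, v̄ = (0.00+0.56)/2 = 0.28 → q = 3.3×0.41×0.28 = 0.3788 m³/s
Panel 2-3: Δb = 6.5 m, d̄ = (0.82+2.09)/2 = 1.455, v̄ = (0.56+0.99)/2 = 0.775 → q = 6.5×1.455×0.775 = 7.330 m³/s
Panel 3-4: Δb = 17.4 m, d̄ = (2.09+0.00)/2 = 1.045, v̄ = (0.99+0.00)/2 = 0.495 → q = 17.4×1.045×0.495 = 9.001 m³/s
Q = Σ q = 16.71 m³/s

16.7 m³/s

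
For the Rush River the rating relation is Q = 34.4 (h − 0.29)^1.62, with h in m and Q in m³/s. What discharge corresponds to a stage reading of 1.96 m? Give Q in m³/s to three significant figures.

Q = 34.4 × (1.96 − 0.29)^1.62 = 34.4 × 1.67^1.62 = 78.95 m³/s

79.0 m³/s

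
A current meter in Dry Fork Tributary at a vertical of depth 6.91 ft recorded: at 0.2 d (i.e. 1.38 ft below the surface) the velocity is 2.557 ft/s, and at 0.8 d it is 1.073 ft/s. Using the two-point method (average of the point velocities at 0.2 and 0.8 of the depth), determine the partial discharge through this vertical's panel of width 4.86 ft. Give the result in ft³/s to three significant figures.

61.0 ft³/s

v̄ = (2.557 + 1.073) / 2 = 1.815 ft/s
q = v̄ × d × w = 1.815 × 6.91 × 4.86 = 60.95 ft³/s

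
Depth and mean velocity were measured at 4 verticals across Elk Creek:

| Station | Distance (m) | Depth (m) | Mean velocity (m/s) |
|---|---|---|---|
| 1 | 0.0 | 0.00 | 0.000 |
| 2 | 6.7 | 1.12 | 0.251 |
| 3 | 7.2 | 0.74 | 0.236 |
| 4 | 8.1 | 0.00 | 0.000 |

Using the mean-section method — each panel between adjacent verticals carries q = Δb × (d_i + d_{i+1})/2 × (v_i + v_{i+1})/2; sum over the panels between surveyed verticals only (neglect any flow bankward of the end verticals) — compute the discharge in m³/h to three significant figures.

2240 m³/h

Panel 1-2: Δb = 6.7 m, d̄ = (0.00+1.12)/2 = 0.56, v̄ = (0.000+0.251)/2 = 0.1255 → q = 6.7×0.56×0.1255 = 0.4709 m³/s
Panel 2-3: Δb = 0.5 m, d̄ = (1.12+0.74)/2 = 0.93, v̄ = (0.251+0.236)/2 = 0.2435 → q = 0.5×0.93×0.2435 = 0.1132 m³/s
Panel 3-4: Δb = 0.9 m, d̄ = (0.74+0.00)/2 = 0.37, v̄ = (0.236+0.000)/2 = 0.118 → q = 0.9×0.37×0.118 = 0.03929 m³/s
Q = Σ q = 0.6234 m³/s
= 0.6234 × 3600 = 2244 m³/h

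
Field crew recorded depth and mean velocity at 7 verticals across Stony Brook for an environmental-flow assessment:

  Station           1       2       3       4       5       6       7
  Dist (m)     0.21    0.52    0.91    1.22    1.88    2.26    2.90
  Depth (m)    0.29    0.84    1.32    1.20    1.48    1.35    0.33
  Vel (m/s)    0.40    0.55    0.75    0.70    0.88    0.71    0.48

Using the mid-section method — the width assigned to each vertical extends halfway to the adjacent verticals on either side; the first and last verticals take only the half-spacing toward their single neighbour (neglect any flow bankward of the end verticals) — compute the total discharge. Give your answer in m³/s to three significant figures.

w_1 = (0.52 − 0.21)/2 = 0.155 m; q_1 = 0.40 × 0.29 × 0.155 = 0.01798 m³/s
w_2 = (0.91 − 0.21)/2 = 0.35 m; q_2 = 0.55 × 0.84 × 0.35 = 0.1617 m³/s
w_3 = (1.22 − 0.52)/2 = 0.35 m; q_3 = 0.75 × 1.32 × 0.35 = 0.3465 m³/s
w_4 = (1.88 − 0.91)/2 = 0.485 m; q_4 = 0.70 × 1.20 × 0.485 = 0.4074 m³/s
w_5 = (2.26 − 1.22)/2 = 0.52 m; q_5 = 0.88 × 1.48 × 0.52 = 0.6772 m³/s
w_6 = (2.90 − 1.88)/2 = 0.51 m; q_6 = 0.71 × 1.35 × 0.51 = 0.4888 m³/s
w_7 = (2.90 − 2.26)/2 = 0.32 m; q_7 = 0.48 × 0.33 × 0.32 = 0.05069 m³/s
Q = Σ qᵢ = 2.150 m³/s

2.15 m³/s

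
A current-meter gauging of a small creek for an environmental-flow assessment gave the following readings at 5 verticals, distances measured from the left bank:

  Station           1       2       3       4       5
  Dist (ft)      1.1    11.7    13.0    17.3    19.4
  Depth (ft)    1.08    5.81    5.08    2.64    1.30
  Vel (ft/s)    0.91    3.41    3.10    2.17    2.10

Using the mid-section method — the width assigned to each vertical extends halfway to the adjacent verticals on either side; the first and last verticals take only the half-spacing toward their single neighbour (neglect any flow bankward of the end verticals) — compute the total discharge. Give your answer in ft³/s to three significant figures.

188 ft³/s

w_1 = (11.7 − 1.1)/2 = 5.3 ft; q_1 = 0.91 × 1.08 × 5.3 = 5.209 ft³/s
w_2 = (13.0 − 1.1)/2 = 5.95 ft; q_2 = 3.41 × 5.81 × 5.95 = 117.9 ft³/s
w_3 = (17.3 − 11.7)/2 = 2.8 ft; q_3 = 3.10 × 5.08 × 2.8 = 44.09 ft³/s
w_4 = (19.4 − 13.0)/2 = 3.2 ft; q_4 = 2.17 × 2.64 × 3.2 = 18.33 ft³/s
w_5 = (19.4 − 17.3)/2 = 1.05 ft; q_5 = 2.10 × 1.30 × 1.05 = 2.867 ft³/s
Q = Σ qᵢ = 188.4 ft³/s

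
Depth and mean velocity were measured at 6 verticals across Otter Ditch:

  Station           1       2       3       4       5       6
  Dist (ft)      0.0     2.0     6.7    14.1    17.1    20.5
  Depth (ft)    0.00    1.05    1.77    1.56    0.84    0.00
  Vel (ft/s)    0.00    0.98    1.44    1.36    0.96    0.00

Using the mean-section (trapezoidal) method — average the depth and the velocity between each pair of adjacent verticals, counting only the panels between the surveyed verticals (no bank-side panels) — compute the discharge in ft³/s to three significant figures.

Panel 1-2: Δb = 2 ft, d̄ = (0.00+1.05)/2 = 0.525, v̄ = (0.00+0.98)/2 = 0.49 → q = 2×0.525×0.49 = 0.5145 ft³/s
Panel 2-3: Δb = 4.7 ft, d̄ = (1.05+1.77)/2 = 1.41, v̄ = (0.98+1.44)/2 = 1.21 → q = 4.7×1.41×1.21 = 8.019 ft³/s
Panel 3-4: Δb = 7.4 ft, d̄ = (1.77+1.56)/2 = 1.665, v̄ = (1.44+1.36)/2 = 1.4 → q = 7.4×1.665×1.4 = 17.25 ft³/s
Panel 4-5: Δb = 3 ft, d̄ = (1.56+0.84)/2 = 1.2, v̄ = (1.36+0.96)/2 = 1.16 → q = 3×1.2×1.16 = 4.176 ft³/s
Panel 5-6: Δb = 3.4 ft, d̄ = (0.84+0.00)/2 = 0.42, v̄ = (0.96+0.00)/2 = 0.48 → q = 3.4×0.42×0.48 = 0.6854 ft³/s
Q = Σ q = 30.64 ft³/s

30.6 ft³/s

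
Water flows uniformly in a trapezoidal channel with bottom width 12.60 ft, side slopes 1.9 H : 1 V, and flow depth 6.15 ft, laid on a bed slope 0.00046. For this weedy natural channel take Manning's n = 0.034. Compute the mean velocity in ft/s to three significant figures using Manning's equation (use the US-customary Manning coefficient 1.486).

A = (b + z·y)·y = (12.60 + 1.9×6.15)×6.15 = 149.4 ft²
P = b + 2y√(1+z²) = 12.60 + 2×6.15×√(1+1.9²) = 39.01 ft
R = A/P = 149.4/39.01 = 3.829 ft
Q = (1.486/n)·A·R^(2/3)·S^(1/2) = (1.486/0.034) × 149.4 × 3.829^(2/3) × 0.00046^(1/2) = 342.6 ft³/s
V = Q/A = 342.6/149.4 = 2.294 ft/s

2.29 ft/s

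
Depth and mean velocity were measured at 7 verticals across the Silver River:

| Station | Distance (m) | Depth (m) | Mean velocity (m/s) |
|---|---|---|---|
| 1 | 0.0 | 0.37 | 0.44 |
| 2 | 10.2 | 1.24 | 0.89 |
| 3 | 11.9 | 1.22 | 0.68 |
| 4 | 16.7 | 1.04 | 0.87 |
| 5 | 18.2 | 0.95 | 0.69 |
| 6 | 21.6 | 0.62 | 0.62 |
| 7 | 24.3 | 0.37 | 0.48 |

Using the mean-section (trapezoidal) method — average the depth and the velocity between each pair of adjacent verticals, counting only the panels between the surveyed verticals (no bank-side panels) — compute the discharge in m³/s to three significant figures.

15.0 m³/s

Panel 1-2: Δb = 10.2 m, d̄ = (0.37+1.24)/2 = 0.805, v̄ = (0.44+0.89)/2 = 0.665 → q = 10.2×0.805×0.665 = 5.460 m³/s
Panel 2-3: Δb = 1.7 m, d̄ = (1.24+1.22)/2 = 1.23, v̄ = (0.89+0.68)/2 = 0.785 → q = 1.7×1.23×0.785 = 1.641 m³/s
Panel 3-4: Δb = 4.8 m, d̄ = (1.22+1.04)/2 = 1.13, v̄ = (0.68+0.87)/2 = 0.775 → q = 4.8×1.13×0.775 = 4.204 m³/s
Panel 4-5: Δb = 1.5 m, d̄ = (1.04+0.95)/2 = 0.995, v̄ = (0.87+0.69)/2 = 0.78 → q = 1.5×0.995×0.78 = 1.164 m³/s
Panel 5-6: Δb = 3.4 m, d̄ = (0.95+0.62)/2 = 0.785, v̄ = (0.69+0.62)/2 = 0.655 → q = 3.4×0.785×0.655 = 1.748 m³/s
Panel 6-7: Δb = 2.7 m, d̄ = (0.62+0.37)/2 = 0.495, v̄ = (0.62+0.48)/2 = 0.55 → q = 2.7×0.495×0.55 = 0.7351 m³/s
Q = Σ q = 14.95 m³/s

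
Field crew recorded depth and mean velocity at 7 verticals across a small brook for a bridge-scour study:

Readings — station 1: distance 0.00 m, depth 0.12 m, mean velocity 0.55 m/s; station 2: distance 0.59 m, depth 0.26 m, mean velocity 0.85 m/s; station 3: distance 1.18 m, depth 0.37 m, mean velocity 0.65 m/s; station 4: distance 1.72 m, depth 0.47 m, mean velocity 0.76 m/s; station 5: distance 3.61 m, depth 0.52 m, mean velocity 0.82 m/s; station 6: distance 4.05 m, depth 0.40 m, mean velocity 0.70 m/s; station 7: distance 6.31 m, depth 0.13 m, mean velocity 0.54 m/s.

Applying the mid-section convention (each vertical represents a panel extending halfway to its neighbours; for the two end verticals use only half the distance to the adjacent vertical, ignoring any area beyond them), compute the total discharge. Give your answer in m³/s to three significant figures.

1.67 m³/s

w_1 = (0.59 − 0.00)/2 = 0.295 m; q_1 = 0.55 × 0.12 × 0.295 = 0.01947 m³/s
w_2 = (1.18 − 0.00)/2 = 0.59 m; q_2 = 0.85 × 0.26 × 0.59 = 0.1304 m³/s
w_3 = (1.72 − 0.59)/2 = 0.565 m; q_3 = 0.65 × 0.37 × 0.565 = 0.1359 m³/s
w_4 = (3.61 − 1.18)/2 = 1.215 m; q_4 = 0.76 × 0.47 × 1.215 = 0.4340 m³/s
w_5 = (4.05 − 1.72)/2 = 1.165 m; q_5 = 0.82 × 0.52 × 1.165 = 0.4968 m³/s
w_6 = (6.31 − 3.61)/2 = 1.35 m; q_6 = 0.70 × 0.40 × 1.35 = 0.3780 m³/s
w_7 = (6.31 − 4.05)/2 = 1.13 m; q_7 = 0.54 × 0.13 × 1.13 = 0.07933 m³/s
Q = Σ qᵢ = 1.674 m³/s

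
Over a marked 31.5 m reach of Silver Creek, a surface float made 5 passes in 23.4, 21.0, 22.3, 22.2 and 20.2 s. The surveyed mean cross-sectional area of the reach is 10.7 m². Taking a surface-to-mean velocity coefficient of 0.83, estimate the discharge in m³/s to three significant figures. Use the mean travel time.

t̄ = (23.4 + 21.0 + 22.3 + 22.2 + 20.2) / 5 = 21.82 s
v_surface = L / t̄ = 31.5 / 21.82 = 1.444 m/s
v_mean = 0.83 × 1.444 = 1.198 m/s
Q = A × v_mean = 10.7 × 1.198 = 12.82 m³/s

12.8 m³/s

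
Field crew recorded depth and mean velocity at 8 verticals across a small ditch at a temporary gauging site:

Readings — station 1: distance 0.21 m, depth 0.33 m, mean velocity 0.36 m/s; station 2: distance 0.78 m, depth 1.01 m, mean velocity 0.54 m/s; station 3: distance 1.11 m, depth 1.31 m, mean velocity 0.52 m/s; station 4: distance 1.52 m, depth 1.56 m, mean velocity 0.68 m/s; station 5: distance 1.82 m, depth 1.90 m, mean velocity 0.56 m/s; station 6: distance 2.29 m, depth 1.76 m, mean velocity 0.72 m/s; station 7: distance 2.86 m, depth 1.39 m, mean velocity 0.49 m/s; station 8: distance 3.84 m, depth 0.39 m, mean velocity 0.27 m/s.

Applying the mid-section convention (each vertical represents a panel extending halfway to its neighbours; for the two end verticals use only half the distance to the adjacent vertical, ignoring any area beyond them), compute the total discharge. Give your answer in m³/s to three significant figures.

w_1 = (0.78 − 0.21)/2 = 0.285 m; q_1 = 0.36 × 0.33 × 0.285 = 0.03386 m³/s
w_2 = (1.11 − 0.21)/2 = 0.45 m; q_2 = 0.54 × 1.01 × 0.45 = 0.2454 m³/s
w_3 = (1.52 − 0.78)/2 = 0.37 m; q_3 = 0.52 × 1.31 × 0.37 = 0.2520 m³/s
w_4 = (1.82 − 1.11)/2 = 0.355 m; q_4 = 0.68 × 1.56 × 0.355 = 0.3766 m³/s
w_5 = (2.29 − 1.52)/2 = 0.385 m; q_5 = 0.56 × 1.90 × 0.385 = 0.4096 m³/s
w_6 = (2.86 − 1.82)/2 = 0.52 m; q_6 = 0.72 × 1.76 × 0.52 = 0.6589 m³/s
w_7 = (3.84 − 2.29)/2 = 0.775 m; q_7 = 0.49 × 1.39 × 0.775 = 0.5279 m³/s
w_8 = (3.84 − 2.86)/2 = 0.49 m; q_8 = 0.27 × 0.39 × 0.49 = 0.05160 m³/s
Q = Σ qᵢ = 2.556 m³/s

2.56 m³/s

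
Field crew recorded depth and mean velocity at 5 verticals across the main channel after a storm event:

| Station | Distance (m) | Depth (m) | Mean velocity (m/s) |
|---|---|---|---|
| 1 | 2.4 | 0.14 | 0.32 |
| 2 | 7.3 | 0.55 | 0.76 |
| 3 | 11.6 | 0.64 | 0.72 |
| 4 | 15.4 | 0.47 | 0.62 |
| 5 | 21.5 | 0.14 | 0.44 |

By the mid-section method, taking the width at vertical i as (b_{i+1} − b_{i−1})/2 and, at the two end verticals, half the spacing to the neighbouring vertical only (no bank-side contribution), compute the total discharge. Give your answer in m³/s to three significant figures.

5.53 m³/s

w_1 = (7.3 − 2.4)/2 = 2.45 m; q_1 = 0.32 × 0.14 × 2.45 = 0.1098 m³/s
w_2 = (11.6 − 2.4)/2 = 4.6 m; q_2 = 0.76 × 0.55 × 4.6 = 1.923 m³/s
w_3 = (15.4 − 7.3)/2 = 4.05 m; q_3 = 0.72 × 0.64 × 4.05 = 1.866 m³/s
w_4 = (21.5 − 11.6)/2 = 4.95 m; q_4 = 0.62 × 0.47 × 4.95 = 1.442 m³/s
w_5 = (21.5 − 15.4)/2 = 3.05 m; q_5 = 0.44 × 0.14 × 3.05 = 0.1879 m³/s
Q = Σ qᵢ = 5.529 m³/s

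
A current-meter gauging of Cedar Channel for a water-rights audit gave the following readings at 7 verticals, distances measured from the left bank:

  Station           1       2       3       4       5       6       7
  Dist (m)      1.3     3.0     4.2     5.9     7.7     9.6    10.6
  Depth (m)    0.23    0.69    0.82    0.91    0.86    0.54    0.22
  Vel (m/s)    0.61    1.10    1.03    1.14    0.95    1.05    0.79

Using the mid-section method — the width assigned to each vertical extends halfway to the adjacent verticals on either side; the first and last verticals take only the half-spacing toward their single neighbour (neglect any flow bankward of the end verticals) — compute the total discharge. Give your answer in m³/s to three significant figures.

6.68 m³/s

w_1 = (3.0 − 1.3)/2 = 0.85 m; q_1 = 0.61 × 0.23 × 0.85 = 0.1193 m³/s
w_2 = (4.2 − 1.3)/2 = 1.45 m; q_2 = 1.10 × 0.69 × 1.45 = 1.101 m³/s
w_3 = (5.9 − 3.0)/2 = 1.45 m; q_3 = 1.03 × 0.82 × 1.45 = 1.225 m³/s
w_4 = (7.7 − 4.2)/2 = 1.75 m; q_4 = 1.14 × 0.91 × 1.75 = 1.815 m³/s
w_5 = (9.6 − 5.9)/2 = 1.85 m; q_5 = 0.95 × 0.86 × 1.85 = 1.511 m³/s
w_6 = (10.6 − 7.7)/2 = 1.45 m; q_6 = 1.05 × 0.54 × 1.45 = 0.8222 m³/s
w_7 = (10.6 − 9.6)/2 = 0.5 m; q_7 = 0.79 × 0.22 × 0.5 = 0.08690 m³/s
Q = Σ qᵢ = 6.680 m³/s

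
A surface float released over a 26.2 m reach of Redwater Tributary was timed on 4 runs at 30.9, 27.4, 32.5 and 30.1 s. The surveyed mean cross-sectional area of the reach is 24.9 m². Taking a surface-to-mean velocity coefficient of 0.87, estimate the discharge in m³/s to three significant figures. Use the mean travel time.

18.8 m³/s

t̄ = (30.9 + 27.4 + 32.5 + 30.1) / 4 = 30.225 s
v_surface = L / t̄ = 26.2 / 30.225 = 0.8668 m/s
v_mean = 0.87 × 0.8668 = 0.7541 m/s
Q = A × v_mean = 24.9 × 0.7541 = 18.78 m³/s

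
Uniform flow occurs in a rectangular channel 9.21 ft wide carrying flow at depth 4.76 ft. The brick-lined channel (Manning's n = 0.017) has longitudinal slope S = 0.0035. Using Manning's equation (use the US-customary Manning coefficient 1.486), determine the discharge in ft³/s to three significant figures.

A = b·y = 9.21 × 4.76 = 43.84 ft²
P = b + 2y = 9.21 + 2×4.76 = 18.73 ft
R = A/P = 43.84/18.73 = 2.341 ft
Q = (1.486/n)·A·R^(2/3)·S^(1/2) = (1.486/0.017) × 43.84 × 2.341^(2/3) × 0.0035^(1/2) = 399.7 ft³/s

400 ft³/s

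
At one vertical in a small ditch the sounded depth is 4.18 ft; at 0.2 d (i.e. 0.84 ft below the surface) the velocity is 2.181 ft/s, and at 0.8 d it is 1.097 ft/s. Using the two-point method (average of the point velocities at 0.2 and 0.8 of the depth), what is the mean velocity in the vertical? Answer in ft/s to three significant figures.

1.64 ft/s

v̄ = (2.181 + 1.097) / 2 = 1.639 ft/s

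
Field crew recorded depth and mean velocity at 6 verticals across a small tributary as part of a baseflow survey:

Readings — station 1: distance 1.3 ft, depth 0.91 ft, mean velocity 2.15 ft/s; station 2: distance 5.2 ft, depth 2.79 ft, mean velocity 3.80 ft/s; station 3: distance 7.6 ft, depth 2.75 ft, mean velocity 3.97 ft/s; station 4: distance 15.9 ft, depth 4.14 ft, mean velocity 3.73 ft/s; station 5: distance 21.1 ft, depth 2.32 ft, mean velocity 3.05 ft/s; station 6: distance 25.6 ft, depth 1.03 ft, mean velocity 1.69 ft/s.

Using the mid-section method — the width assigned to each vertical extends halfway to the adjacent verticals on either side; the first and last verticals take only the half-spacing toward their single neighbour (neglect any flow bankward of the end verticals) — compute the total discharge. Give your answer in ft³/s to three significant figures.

w_1 = (5.2 − 1.3)/2 = 1.95 ft; q_1 = 2.15 × 0.91 × 1.95 = 3.815 ft³/s
w_2 = (7.6 − 1.3)/2 = 3.15 ft; q_2 = 3.80 × 2.79 × 3.15 = 33.40 ft³/s
w_3 = (15.9 − 5.2)/2 = 5.35 ft; q_3 = 3.97 × 2.75 × 5.35 = 58.41 ft³/s
w_4 = (21.1 − 7.6)/2 = 6.75 ft; q_4 = 3.73 × 4.14 × 6.75 = 104.2 ft³/s
w_5 = (25.6 − 15.9)/2 = 4.85 ft; q_5 = 3.05 × 2.32 × 4.85 = 34.32 ft³/s
w_6 = (25.6 − 21.1)/2 = 2.25 ft; q_6 = 1.69 × 1.03 × 2.25 = 3.917 ft³/s
Q = Σ qᵢ = 238.1 ft³/s

238 ft³/s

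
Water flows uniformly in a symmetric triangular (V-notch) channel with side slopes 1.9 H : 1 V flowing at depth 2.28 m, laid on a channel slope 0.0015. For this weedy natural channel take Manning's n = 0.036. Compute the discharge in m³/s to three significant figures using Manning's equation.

A = z·y² = 1.9×2.28² = 9.877 m²
P = 2y√(1+z²) = 2×2.28×√(1+1.9²) = 9.791 m
R = A/P = 9.877/9.791 = 1.009 m
Q = (1/n)·A·R^(2/3)·S^(1/2) = (1/0.036) × 9.877 × 1.009^(2/3) × 0.0015^(1/2) = 10.69 m³/s

10.7 m³/s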